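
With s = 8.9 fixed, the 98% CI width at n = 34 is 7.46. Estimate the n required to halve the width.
n ≈ 136

CI width ∝ 1/√n
To reduce width by factor 2, need √n to grow by 2 → need 2² = 4 times as many samples.

Current: n = 34, width = 7.46
New: n = 136, width ≈ 3.59

Width reduced by factor of 7.46/3.59 = 2.08.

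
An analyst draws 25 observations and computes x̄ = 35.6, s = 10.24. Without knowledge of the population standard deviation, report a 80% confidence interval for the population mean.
(32.90, 38.30)

t-interval (σ unknown):
df = n - 1 = 24
t* = 1.318 for 80% confidence

Margin of error = t* · s/√n = 1.318 · 10.24/√25 = 2.70

CI: (32.90, 38.30)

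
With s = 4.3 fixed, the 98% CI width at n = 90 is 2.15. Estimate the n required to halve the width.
n ≈ 360

CI width ∝ 1/√n
To reduce width by factor 2, need √n to grow by 2 → need 2² = 4 times as many samples.

Current: n = 90, width = 2.15
New: n = 360, width ≈ 1.06

Width reduced by factor of 2.15/1.06 = 2.03.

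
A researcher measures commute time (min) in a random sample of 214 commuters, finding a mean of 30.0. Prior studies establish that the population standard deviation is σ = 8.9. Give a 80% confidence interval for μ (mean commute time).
(29.22, 30.78)

z-interval (σ known):
z* = 1.282 for 80% confidence

Margin of error = z* · σ/√n = 1.282 · 8.9/√214 = 0.78

CI: (30.0 - 0.78, 30.0 + 0.78) = (29.22, 30.78)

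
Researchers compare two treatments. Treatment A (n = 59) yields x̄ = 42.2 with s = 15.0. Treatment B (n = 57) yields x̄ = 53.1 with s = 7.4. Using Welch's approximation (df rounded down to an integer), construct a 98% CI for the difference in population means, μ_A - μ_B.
(-16.08, -5.72)

Difference: x̄₁ - x̄₂ = -10.90
SE = √(s₁²/n₁ + s₂²/n₂) = √(15.0²/59 + 7.4²/57) = 2.1850
df = 85.30 → 85 (Welch–Satterthwaite, rounded down)
t* = 2.371

CI: -10.90 ± 2.371 · 2.1850 = -10.90 ± 5.18 = (-16.08, -5.72)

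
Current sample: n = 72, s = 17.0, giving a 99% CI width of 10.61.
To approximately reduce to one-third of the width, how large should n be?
n ≈ 648

CI width ∝ 1/√n
To reduce width by factor 3, need √n to grow by 3 → need 3² = 9 times as many samples.

Current: n = 72, width = 10.61
New: n = 648, width ≈ 3.45

Width reduced by factor of 10.61/3.45 = 3.08.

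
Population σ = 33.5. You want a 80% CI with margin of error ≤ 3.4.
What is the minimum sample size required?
n ≥ 160

For margin E ≤ 3.4:
n ≥ (z* · σ / E)²
n ≥ (1.282 · 33.5 / 3.4)²
n ≥ 159.55

Minimum n = 160 (rounding up)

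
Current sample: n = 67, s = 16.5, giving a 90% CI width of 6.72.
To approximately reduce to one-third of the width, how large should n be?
n ≈ 603

CI width ∝ 1/√n
To reduce width by factor 3, need √n to grow by 3 → need 3² = 9 times as many samples.

Current: n = 67, width = 6.72
New: n = 603, width ≈ 2.21

Width reduced by factor of 6.72/2.21 = 3.04.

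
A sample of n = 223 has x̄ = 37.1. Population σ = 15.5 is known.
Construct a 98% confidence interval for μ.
(34.69, 39.51)

z-interval (σ known):
z* = 2.326 for 98% confidence

Margin of error = z* · σ/√n = 2.326 · 15.5/√223 = 2.41

CI: (37.1 - 2.41, 37.1 + 2.41) = (34.69, 39.51)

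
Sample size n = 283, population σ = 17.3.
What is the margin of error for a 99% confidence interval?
Margin of error = 2.65

Margin of error = z* · σ/√n
= 2.576 · 17.3/√283
= 2.576 · 17.3/16.8226
= 2.65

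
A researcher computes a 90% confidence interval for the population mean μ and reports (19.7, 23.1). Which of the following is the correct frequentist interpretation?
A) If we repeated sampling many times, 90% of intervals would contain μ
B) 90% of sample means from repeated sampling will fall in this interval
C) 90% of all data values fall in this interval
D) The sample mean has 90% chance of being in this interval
A

A) Correct — this is the frequentist long-run coverage interpretation.
B) Wrong — coverage applies to intervals containing μ, not to future x̄ values.
C) Wrong — a CI is about the parameter μ, not individual data values.
D) Wrong — x̄ is observed and sits in the interval by construction.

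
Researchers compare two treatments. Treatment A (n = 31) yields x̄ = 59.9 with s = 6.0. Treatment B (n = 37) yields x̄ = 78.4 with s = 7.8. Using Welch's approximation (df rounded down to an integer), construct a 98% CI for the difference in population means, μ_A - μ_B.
(-22.49, -14.51)

Difference: x̄₁ - x̄₂ = -18.50
SE = √(s₁²/n₁ + s₂²/n₂) = √(6.0²/31 + 7.8²/37) = 1.6750
df = 65.56 → 65 (Welch–Satterthwaite, rounded down)
t* = 2.385

CI: -18.50 ± 2.385 · 1.6750 = -18.50 ± 3.99 = (-22.49, -14.51)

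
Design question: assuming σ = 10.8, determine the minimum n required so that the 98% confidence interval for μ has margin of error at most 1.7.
n ≥ 219

For margin E ≤ 1.7:
n ≥ (z* · σ / E)²
n ≥ (2.326 · 10.8 / 1.7)²
n ≥ 218.36

Minimum n = 219 (rounding up)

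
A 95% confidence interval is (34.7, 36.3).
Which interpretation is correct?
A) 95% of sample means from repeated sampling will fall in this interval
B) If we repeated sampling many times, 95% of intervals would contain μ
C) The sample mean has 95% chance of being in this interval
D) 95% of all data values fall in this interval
B

A) Wrong — coverage applies to intervals containing μ, not to future x̄ values.
B) Correct — this is the frequentist long-run coverage interpretation.
C) Wrong — x̄ is observed and sits in the interval by construction.
D) Wrong — a CI is about the parameter μ, not individual data values.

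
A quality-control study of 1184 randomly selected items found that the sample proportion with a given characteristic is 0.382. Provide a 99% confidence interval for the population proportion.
(0.346, 0.418)

Proportion CI:
SE = √(p̂(1-p̂)/n) = √(0.382 · 0.618 / 1184) = 0.01412

z* = 2.576
Margin = z* · SE = 2.576 · 0.01412 = 0.0364

CI: 0.382 ± 0.0364 = (0.346, 0.418)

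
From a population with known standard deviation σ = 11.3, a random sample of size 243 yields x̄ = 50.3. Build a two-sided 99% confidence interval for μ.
(48.43, 52.17)

z-interval (σ known):
z* = 2.576 for 99% confidence

Margin of error = z* · σ/√n = 2.576 · 11.3/√243 = 1.87

CI: (50.3 - 1.87, 50.3 + 1.87) = (48.43, 52.17)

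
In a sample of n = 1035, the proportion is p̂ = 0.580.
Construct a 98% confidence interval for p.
(0.544, 0.616)

Proportion CI:
SE = √(p̂(1-p̂)/n) = √(0.580 · 0.420 / 1035) = 0.01534

z* = 2.326
Margin = z* · SE = 2.326 · 0.01534 = 0.0357

CI: 0.580 ± 0.0357 = (0.544, 0.616)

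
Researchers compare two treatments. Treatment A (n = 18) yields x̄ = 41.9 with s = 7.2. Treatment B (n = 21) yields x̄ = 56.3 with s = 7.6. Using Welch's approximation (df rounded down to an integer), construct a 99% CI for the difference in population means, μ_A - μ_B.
(-20.85, -7.95)

Difference: x̄₁ - x̄₂ = -14.40
SE = √(s₁²/n₁ + s₂²/n₂) = √(7.2²/18 + 7.6²/21) = 2.3729
df = 36.60 → 36 (Welch–Satterthwaite, rounded down)
t* = 2.719

CI: -14.40 ± 2.719 · 2.3729 = -14.40 ± 6.45 = (-20.85, -7.95)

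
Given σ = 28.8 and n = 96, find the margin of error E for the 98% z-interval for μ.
Margin of error = 6.84

Margin of error = z* · σ/√n
= 2.326 · 28.8/√96
= 2.326 · 28.8/9.7980
= 6.84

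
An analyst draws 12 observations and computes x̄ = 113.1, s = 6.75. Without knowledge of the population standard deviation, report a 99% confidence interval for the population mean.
(107.05, 119.15)

t-interval (σ unknown):
df = n - 1 = 11
t* = 3.106 for 99% confidence

Margin of error = t* · s/√n = 3.106 · 6.75/√12 = 6.05

CI: (107.05, 119.15)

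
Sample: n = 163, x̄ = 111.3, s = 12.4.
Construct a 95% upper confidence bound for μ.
μ ≤ 112.91

Upper bound (one-sided):
t* = 1.654 (one-sided for 95%)
Upper bound = x̄ + t* · s/√n = 111.3 + 1.654 · 12.4/√163 = 112.91

We are 95% confident that μ ≤ 112.91.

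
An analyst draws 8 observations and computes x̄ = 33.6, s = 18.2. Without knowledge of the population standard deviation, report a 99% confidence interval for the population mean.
(11.09, 56.11)

t-interval (σ unknown):
df = n - 1 = 7
t* = 3.499 for 99% confidence

Margin of error = t* · s/√n = 3.499 · 18.2/√8 = 22.51

CI: (11.09, 56.11)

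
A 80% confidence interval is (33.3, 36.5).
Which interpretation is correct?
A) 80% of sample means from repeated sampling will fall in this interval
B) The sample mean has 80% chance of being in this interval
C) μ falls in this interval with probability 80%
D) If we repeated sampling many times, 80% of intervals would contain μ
D

A) Wrong — coverage applies to intervals containing μ, not to future x̄ values.
B) Wrong — x̄ is observed and sits in the interval by construction.
C) Wrong — μ is fixed; the randomness lives in the interval, not in μ.
D) Correct — this is the frequentist long-run coverage interpretation.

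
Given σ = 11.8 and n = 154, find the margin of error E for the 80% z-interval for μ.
Margin of error = 1.22

Margin of error = z* · σ/√n
= 1.282 · 11.8/√154
= 1.282 · 11.8/12.4097
= 1.22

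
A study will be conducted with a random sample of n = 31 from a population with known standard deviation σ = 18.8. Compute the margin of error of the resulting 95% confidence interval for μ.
Margin of error = 6.62

Margin of error = z* · σ/√n
= 1.960 · 18.8/√31
= 1.960 · 18.8/5.5678
= 6.62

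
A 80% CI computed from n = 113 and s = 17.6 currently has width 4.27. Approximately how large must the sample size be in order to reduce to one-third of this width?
n ≈ 1017

CI width ∝ 1/√n
To reduce width by factor 3, need √n to grow by 3 → need 3² = 9 times as many samples.

Current: n = 113, width = 4.27
New: n = 1017, width ≈ 1.42

Width reduced by factor of 4.27/1.42 = 3.01.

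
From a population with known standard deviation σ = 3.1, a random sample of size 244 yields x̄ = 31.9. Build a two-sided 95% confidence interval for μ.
(31.51, 32.29)

z-interval (σ known):
z* = 1.960 for 95% confidence

Margin of error = z* · σ/√n = 1.960 · 3.1/√244 = 0.39

CI: (31.9 - 0.39, 31.9 + 0.39) = (31.51, 32.29)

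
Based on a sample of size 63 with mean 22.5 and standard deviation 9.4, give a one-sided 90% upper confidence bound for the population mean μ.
μ ≤ 24.03

Upper bound (one-sided):
t* = 1.295 (one-sided for 90%)
Upper bound = x̄ + t* · s/√n = 22.5 + 1.295 · 9.4/√63 = 24.03

We are 90% confident that μ ≤ 24.03.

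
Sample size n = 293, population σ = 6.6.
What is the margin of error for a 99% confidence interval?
Margin of error = 0.99

Margin of error = z* · σ/√n
= 2.576 · 6.6/√293
= 2.576 · 6.6/17.1172
= 0.99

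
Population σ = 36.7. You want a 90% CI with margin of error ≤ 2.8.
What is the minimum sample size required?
n ≥ 465

For margin E ≤ 2.8:
n ≥ (z* · σ / E)²
n ≥ (1.645 · 36.7 / 2.8)²
n ≥ 464.89

Minimum n = 465 (rounding up)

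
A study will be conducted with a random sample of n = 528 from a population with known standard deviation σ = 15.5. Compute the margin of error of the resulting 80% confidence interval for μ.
Margin of error = 0.86

Margin of error = z* · σ/√n
= 1.282 · 15.5/√528
= 1.282 · 15.5/22.9783
= 0.86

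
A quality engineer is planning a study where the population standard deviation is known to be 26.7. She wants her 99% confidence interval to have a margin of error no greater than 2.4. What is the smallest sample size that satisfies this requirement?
n ≥ 822

For margin E ≤ 2.4:
n ≥ (z* · σ / E)²
n ≥ (2.576 · 26.7 / 2.4)²
n ≥ 821.28

Minimum n = 822 (rounding up)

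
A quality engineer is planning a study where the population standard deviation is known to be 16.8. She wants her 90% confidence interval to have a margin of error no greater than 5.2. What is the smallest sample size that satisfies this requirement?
n ≥ 29

For margin E ≤ 5.2:
n ≥ (z* · σ / E)²
n ≥ (1.645 · 16.8 / 5.2)²
n ≥ 28.25

Minimum n = 29 (rounding up)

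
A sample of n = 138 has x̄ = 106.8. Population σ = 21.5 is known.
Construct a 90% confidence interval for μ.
(103.79, 109.81)

z-interval (σ known):
z* = 1.645 for 90% confidence

Margin of error = z* · σ/√n = 1.645 · 21.5/√138 = 3.01

CI: (106.8 - 3.01, 106.8 + 3.01) = (103.79, 109.81)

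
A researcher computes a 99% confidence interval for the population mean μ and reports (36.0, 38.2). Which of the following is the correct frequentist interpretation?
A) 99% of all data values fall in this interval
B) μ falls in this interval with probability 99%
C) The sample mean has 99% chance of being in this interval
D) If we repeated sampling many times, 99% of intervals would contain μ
D

A) Wrong — a CI is about the parameter μ, not individual data values.
B) Wrong — μ is fixed; the randomness lives in the interval, not in μ.
C) Wrong — x̄ is observed and sits in the interval by construction.
D) Correct — this is the frequentist long-run coverage interpretation.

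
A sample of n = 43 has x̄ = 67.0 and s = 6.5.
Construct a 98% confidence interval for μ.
(64.60, 69.40)

t-interval (σ unknown):
df = n - 1 = 42
t* = 2.418 for 98% confidence

Margin of error = t* · s/√n = 2.418 · 6.5/√43 = 2.40

CI: (64.60, 69.40)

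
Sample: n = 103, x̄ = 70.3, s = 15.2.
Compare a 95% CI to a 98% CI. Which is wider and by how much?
98% CI is wider by 1.14

df = 102
95% CI: t* = 1.983, (67.33, 73.27), width = 2 · t* · s/√n = 5.94
98% CI: t* = 2.363, (66.76, 73.84), width = 2 · t* · s/√n = 7.08

The 98% CI is wider by 7.08 - 5.94 = 1.14.
Higher confidence requires a wider interval.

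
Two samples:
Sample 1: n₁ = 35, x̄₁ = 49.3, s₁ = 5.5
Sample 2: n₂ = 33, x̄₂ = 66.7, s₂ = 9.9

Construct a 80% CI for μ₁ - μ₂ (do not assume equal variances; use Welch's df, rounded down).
(-19.94, -14.86)

Difference: x̄₁ - x̄₂ = -17.40
SE = √(s₁²/n₁ + s₂²/n₂) = √(5.5²/35 + 9.9²/33) = 1.9581
df = 49.40 → 49 (Welch–Satterthwaite, rounded down)
t* = 1.299

CI: -17.40 ± 1.299 · 1.9581 = -17.40 ± 2.54 = (-19.94, -14.86)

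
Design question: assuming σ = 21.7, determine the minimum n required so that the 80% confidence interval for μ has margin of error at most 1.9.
n ≥ 215

For margin E ≤ 1.9:
n ≥ (z* · σ / E)²
n ≥ (1.282 · 21.7 / 1.9)²
n ≥ 214.38

Minimum n = 215 (rounding up)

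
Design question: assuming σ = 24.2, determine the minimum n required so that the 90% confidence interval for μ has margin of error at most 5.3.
n ≥ 57

For margin E ≤ 5.3:
n ≥ (z* · σ / E)²
n ≥ (1.645 · 24.2 / 5.3)²
n ≥ 56.42

Minimum n = 57 (rounding up)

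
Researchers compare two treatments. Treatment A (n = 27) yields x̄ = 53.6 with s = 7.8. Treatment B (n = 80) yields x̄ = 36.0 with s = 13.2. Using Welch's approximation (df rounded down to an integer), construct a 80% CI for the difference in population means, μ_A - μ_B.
(14.88, 20.32)

Difference: x̄₁ - x̄₂ = 17.60
SE = √(s₁²/n₁ + s₂²/n₂) = √(7.8²/27 + 13.2²/80) = 2.1051
df = 76.91 → 76 (Welch–Satterthwaite, rounded down)
t* = 1.293

CI: 17.60 ± 1.293 · 2.1051 = 17.60 ± 2.72 = (14.88, 20.32)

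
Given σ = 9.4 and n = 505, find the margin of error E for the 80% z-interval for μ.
Margin of error = 0.54

Margin of error = z* · σ/√n
= 1.282 · 9.4/√505
= 1.282 · 9.4/22.4722
= 0.54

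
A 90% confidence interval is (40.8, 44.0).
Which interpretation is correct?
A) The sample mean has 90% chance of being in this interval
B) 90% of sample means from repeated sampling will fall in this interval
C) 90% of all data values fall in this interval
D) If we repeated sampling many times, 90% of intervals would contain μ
D

A) Wrong — x̄ is observed and sits in the interval by construction.
B) Wrong — coverage applies to intervals containing μ, not to future x̄ values.
C) Wrong — a CI is about the parameter μ, not individual data values.
D) Correct — this is the frequentist long-run coverage interpretation.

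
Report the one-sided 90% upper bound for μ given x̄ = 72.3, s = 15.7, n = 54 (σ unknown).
μ ≤ 75.07

Upper bound (one-sided):
t* = 1.298 (one-sided for 90%)
Upper bound = x̄ + t* · s/√n = 72.3 + 1.298 · 15.7/√54 = 75.07

We are 90% confident that μ ≤ 75.07.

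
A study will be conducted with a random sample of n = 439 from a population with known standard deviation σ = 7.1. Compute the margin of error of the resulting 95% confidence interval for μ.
Margin of error = 0.66

Margin of error = z* · σ/√n
= 1.960 · 7.1/√439
= 1.960 · 7.1/20.9523
= 0.66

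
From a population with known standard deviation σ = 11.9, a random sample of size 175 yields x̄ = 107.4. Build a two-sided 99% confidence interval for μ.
(105.08, 109.72)

z-interval (σ known):
z* = 2.576 for 99% confidence

Margin of error = z* · σ/√n = 2.576 · 11.9/√175 = 2.32

CI: (107.4 - 2.32, 107.4 + 2.32) = (105.08, 109.72)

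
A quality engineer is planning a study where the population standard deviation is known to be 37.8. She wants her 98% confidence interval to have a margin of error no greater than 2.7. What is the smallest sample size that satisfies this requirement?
n ≥ 1061

For margin E ≤ 2.7:
n ≥ (z* · σ / E)²
n ≥ (2.326 · 37.8 / 2.7)²
n ≥ 1060.41

Minimum n = 1061 (rounding up)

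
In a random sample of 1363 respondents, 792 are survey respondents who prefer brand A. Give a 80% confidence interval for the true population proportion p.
(0.564, 0.598)

Proportion CI:
p̂ = 792/1363 = 0.58107
SE = √(p̂(1-p̂)/n) = √(0.58107 · 0.41893 / 1363) = 0.01336

z* = 1.282
Margin = z* · SE = 1.282 · 0.01336 = 0.0171

CI: 0.58107 ± 0.0171 = (0.564, 0.598)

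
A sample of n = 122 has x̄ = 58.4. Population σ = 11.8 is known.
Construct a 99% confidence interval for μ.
(55.65, 61.15)

z-interval (σ known):
z* = 2.576 for 99% confidence

Margin of error = z* · σ/√n = 2.576 · 11.8/√122 = 2.75

CI: (58.4 - 2.75, 58.4 + 2.75) = (55.65, 61.15)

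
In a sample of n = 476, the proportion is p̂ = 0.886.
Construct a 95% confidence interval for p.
(0.857, 0.915)

Proportion CI:
SE = √(p̂(1-p̂)/n) = √(0.886 · 0.114 / 476) = 0.01457

z* = 1.960
Margin = z* · SE = 1.960 · 0.01457 = 0.0286

CI: 0.886 ± 0.0286 = (0.857, 0.915)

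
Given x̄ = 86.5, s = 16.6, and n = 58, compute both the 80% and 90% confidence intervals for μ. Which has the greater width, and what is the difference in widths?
90% CI is wider by 1.64

df = 57
80% CI: t* = 1.297, (83.67, 89.33), width = 2 · t* · s/√n = 5.65
90% CI: t* = 1.672, (82.86, 90.14), width = 2 · t* · s/√n = 7.29

The 90% CI is wider by 7.29 - 5.65 = 1.64.
Higher confidence requires a wider interval.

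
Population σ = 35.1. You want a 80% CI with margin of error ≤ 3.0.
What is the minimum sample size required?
n ≥ 225

For margin E ≤ 3.0:
n ≥ (z* · σ / E)²
n ≥ (1.282 · 35.1 / 3.0)²
n ≥ 224.98

Minimum n = 225 (rounding up)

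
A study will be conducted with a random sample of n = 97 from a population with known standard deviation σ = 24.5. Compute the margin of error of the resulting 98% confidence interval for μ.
Margin of error = 5.79

Margin of error = z* · σ/√n
= 2.326 · 24.5/√97
= 2.326 · 24.5/9.8489
= 5.79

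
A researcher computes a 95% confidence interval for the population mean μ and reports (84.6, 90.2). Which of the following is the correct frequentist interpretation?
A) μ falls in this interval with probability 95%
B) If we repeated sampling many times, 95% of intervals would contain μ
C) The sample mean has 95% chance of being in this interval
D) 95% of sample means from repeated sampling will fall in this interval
B

A) Wrong — μ is fixed; the randomness lives in the interval, not in μ.
B) Correct — this is the frequentist long-run coverage interpretation.
C) Wrong — x̄ is observed and sits in the interval by construction.
D) Wrong — coverage applies to intervals containing μ, not to future x̄ values.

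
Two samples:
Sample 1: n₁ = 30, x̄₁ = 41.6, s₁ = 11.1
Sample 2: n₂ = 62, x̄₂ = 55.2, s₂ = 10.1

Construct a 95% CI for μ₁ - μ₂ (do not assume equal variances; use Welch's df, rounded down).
(-18.41, -8.79)

Difference: x̄₁ - x̄₂ = -13.60
SE = √(s₁²/n₁ + s₂²/n₂) = √(11.1²/30 + 10.1²/62) = 2.3984
df = 52.86 → 52 (Welch–Satterthwaite, rounded down)
t* = 2.007

CI: -13.60 ± 2.007 · 2.3984 = -13.60 ± 4.81 = (-18.41, -8.79)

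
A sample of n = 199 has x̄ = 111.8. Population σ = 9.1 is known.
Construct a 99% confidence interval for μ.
(110.14, 113.46)

z-interval (σ known):
z* = 2.576 for 99% confidence

Margin of error = z* · σ/√n = 2.576 · 9.1/√199 = 1.66

CI: (111.8 - 1.66, 111.8 + 1.66) = (110.14, 113.46)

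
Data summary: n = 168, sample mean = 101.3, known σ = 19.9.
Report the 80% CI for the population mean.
(99.33, 103.27)

z-interval (σ known):
z* = 1.282 for 80% confidence

Margin of error = z* · σ/√n = 1.282 · 19.9/√168 = 1.97

CI: (101.3 - 1.97, 101.3 + 1.97) = (99.33, 103.27)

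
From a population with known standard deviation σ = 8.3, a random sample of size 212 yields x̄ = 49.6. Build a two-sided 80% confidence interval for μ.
(48.87, 50.33)

z-interval (σ known):
z* = 1.282 for 80% confidence

Margin of error = z* · σ/√n = 1.282 · 8.3/√212 = 0.73

CI: (49.6 - 0.73, 49.6 + 0.73) = (48.87, 50.33)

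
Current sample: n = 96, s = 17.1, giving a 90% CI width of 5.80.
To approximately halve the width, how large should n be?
n ≈ 384

CI width ∝ 1/√n
To reduce width by factor 2, need √n to grow by 2 → need 2² = 4 times as many samples.

Current: n = 96, width = 5.80
New: n = 384, width ≈ 2.88

Width reduced by factor of 5.80/2.88 = 2.01.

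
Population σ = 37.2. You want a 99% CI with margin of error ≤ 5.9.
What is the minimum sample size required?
n ≥ 264

For margin E ≤ 5.9:
n ≥ (z* · σ / E)²
n ≥ (2.576 · 37.2 / 5.9)²
n ≥ 263.80

Minimum n = 264 (rounding up)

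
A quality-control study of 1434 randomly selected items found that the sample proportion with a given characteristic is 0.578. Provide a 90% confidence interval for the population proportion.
(0.557, 0.599)

Proportion CI:
SE = √(p̂(1-p̂)/n) = √(0.578 · 0.422 / 1434) = 0.01304

z* = 1.645
Margin = z* · SE = 1.645 · 0.01304 = 0.0215

CI: 0.578 ± 0.0215 = (0.557, 0.599)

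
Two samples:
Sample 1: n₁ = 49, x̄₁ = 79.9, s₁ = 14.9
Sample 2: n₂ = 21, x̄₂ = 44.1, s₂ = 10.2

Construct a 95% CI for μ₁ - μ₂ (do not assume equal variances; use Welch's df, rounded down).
(29.63, 41.97)

Difference: x̄₁ - x̄₂ = 35.80
SE = √(s₁²/n₁ + s₂²/n₂) = √(14.9²/49 + 10.2²/21) = 3.0798
df = 54.36 → 54 (Welch–Satterthwaite, rounded down)
t* = 2.005

CI: 35.80 ± 2.005 · 3.0798 = 35.80 ± 6.17 = (29.63, 41.97)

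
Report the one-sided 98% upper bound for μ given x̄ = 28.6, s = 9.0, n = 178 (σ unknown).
μ ≤ 30.00

Upper bound (one-sided):
t* = 2.069 (one-sided for 98%)
Upper bound = x̄ + t* · s/√n = 28.6 + 2.069 · 9.0/√178 = 30.00

We are 98% confident that μ ≤ 30.00.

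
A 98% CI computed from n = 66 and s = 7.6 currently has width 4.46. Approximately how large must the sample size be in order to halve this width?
n ≈ 264

CI width ∝ 1/√n
To reduce width by factor 2, need √n to grow by 2 → need 2² = 4 times as many samples.

Current: n = 66, width = 4.46
New: n = 264, width ≈ 2.19

Width reduced by factor of 4.46/2.19 = 2.04.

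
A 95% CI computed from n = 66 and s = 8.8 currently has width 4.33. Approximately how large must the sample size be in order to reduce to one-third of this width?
n ≈ 594

CI width ∝ 1/√n
To reduce width by factor 3, need √n to grow by 3 → need 3² = 9 times as many samples.

Current: n = 66, width = 4.33
New: n = 594, width ≈ 1.42

Width reduced by factor of 4.33/1.42 = 3.05.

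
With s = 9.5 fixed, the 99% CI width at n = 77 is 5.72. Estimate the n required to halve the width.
n ≈ 308

CI width ∝ 1/√n
To reduce width by factor 2, need √n to grow by 2 → need 2² = 4 times as many samples.

Current: n = 77, width = 5.72
New: n = 308, width ≈ 2.81

Width reduced by factor of 5.72/2.81 = 2.04.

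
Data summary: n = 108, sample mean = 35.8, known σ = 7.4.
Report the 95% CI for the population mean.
(34.40, 37.20)

z-interval (σ known):
z* = 1.960 for 95% confidence

Margin of error = z* · σ/√n = 1.960 · 7.4/√108 = 1.40

CI: (35.8 - 1.40, 35.8 + 1.40) = (34.40, 37.20)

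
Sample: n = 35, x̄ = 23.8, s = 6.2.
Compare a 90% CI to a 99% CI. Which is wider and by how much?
99% CI is wider by 2.18

df = 34
90% CI: t* = 1.691, (22.03, 25.57), width = 2 · t* · s/√n = 3.54
99% CI: t* = 2.728, (20.94, 26.66), width = 2 · t* · s/√n = 5.72

The 99% CI is wider by 5.72 - 3.54 = 2.18.
Higher confidence requires a wider interval.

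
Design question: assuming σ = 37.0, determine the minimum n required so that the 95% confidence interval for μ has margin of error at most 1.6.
n ≥ 2055

For margin E ≤ 1.6:
n ≥ (z* · σ / E)²
n ≥ (1.960 · 37.0 / 1.6)²
n ≥ 2054.36

Minimum n = 2055 (rounding up)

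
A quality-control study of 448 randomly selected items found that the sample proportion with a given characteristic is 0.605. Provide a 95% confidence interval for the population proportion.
(0.560, 0.650)

Proportion CI:
SE = √(p̂(1-p̂)/n) = √(0.605 · 0.395 / 448) = 0.02310

z* = 1.960
Margin = z* · SE = 1.960 · 0.02310 = 0.0453

CI: 0.605 ± 0.0453 = (0.560, 0.650)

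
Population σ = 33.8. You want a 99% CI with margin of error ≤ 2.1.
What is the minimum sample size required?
n ≥ 1720

For margin E ≤ 2.1:
n ≥ (z* · σ / E)²
n ≥ (2.576 · 33.8 / 2.1)²
n ≥ 1719.04

Minimum n = 1720 (rounding up)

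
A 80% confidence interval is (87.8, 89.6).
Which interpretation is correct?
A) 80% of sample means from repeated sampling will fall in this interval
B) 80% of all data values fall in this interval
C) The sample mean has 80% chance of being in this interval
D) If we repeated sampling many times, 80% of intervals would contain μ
D

A) Wrong — coverage applies to intervals containing μ, not to future x̄ values.
B) Wrong — a CI is about the parameter μ, not individual data values.
C) Wrong — x̄ is observed and sits in the interval by construction.
D) Correct — this is the frequentist long-run coverage interpretation.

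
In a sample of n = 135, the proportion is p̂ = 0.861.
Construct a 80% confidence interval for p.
(0.823, 0.899)

Proportion CI:
SE = √(p̂(1-p̂)/n) = √(0.861 · 0.139 / 135) = 0.02977

z* = 1.282
Margin = z* · SE = 1.282 · 0.02977 = 0.0382

CI: 0.861 ± 0.0382 = (0.823, 0.899)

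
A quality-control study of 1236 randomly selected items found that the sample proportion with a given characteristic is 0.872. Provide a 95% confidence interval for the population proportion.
(0.853, 0.891)

Proportion CI:
SE = √(p̂(1-p̂)/n) = √(0.872 · 0.128 / 1236) = 0.00950

z* = 1.960
Margin = z* · SE = 1.960 · 0.00950 = 0.0186

CI: 0.872 ± 0.0186 = (0.853, 0.891)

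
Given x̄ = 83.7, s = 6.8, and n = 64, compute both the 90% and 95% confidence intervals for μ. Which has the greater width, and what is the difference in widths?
95% CI is wider by 0.56

df = 63
90% CI: t* = 1.669, (82.28, 85.12), width = 2 · t* · s/√n = 2.84
95% CI: t* = 1.998, (82.00, 85.40), width = 2 · t* · s/√n = 3.40

The 95% CI is wider by 3.40 - 2.84 = 0.56.
Higher confidence requires a wider interval.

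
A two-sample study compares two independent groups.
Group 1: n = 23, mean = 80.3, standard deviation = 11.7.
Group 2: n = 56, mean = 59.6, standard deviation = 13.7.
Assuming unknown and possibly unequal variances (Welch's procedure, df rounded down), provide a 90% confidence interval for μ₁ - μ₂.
(15.58, 25.82)

Difference: x̄₁ - x̄₂ = 20.70
SE = √(s₁²/n₁ + s₂²/n₂) = √(11.7²/23 + 13.7²/56) = 3.0501
df = 47.70 → 47 (Welch–Satterthwaite, rounded down)
t* = 1.678

CI: 20.70 ± 1.678 · 3.0501 = 20.70 ± 5.12 = (15.58, 25.82)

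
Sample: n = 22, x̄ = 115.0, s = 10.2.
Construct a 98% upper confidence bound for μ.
μ ≤ 119.76

Upper bound (one-sided):
t* = 2.189 (one-sided for 98%)
Upper bound = x̄ + t* · s/√n = 115.0 + 2.189 · 10.2/√22 = 119.76

We are 98% confident that μ ≤ 119.76.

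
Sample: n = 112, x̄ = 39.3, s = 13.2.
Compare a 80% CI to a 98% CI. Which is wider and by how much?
98% CI is wider by 2.67

df = 111
80% CI: t* = 1.289, (37.69, 40.91), width = 2 · t* · s/√n = 3.22
98% CI: t* = 2.360, (36.36, 42.24), width = 2 · t* · s/√n = 5.89

The 98% CI is wider by 5.89 - 3.22 = 2.67.
Higher confidence requires a wider interval.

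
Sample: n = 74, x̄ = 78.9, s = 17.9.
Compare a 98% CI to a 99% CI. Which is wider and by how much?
99% CI is wider by 1.11

df = 73
98% CI: t* = 2.379, (73.95, 83.85), width = 2 · t* · s/√n = 9.90
99% CI: t* = 2.645, (73.40, 84.40), width = 2 · t* · s/√n = 11.01

The 99% CI is wider by 11.01 - 9.90 = 1.11.
Higher confidence requires a wider interval.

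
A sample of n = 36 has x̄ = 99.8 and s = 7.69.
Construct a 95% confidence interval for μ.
(97.20, 102.40)

t-interval (σ unknown):
df = n - 1 = 35
t* = 2.030 for 95% confidence

Margin of error = t* · s/√n = 2.030 · 7.69/√36 = 2.60

CI: (97.20, 102.40)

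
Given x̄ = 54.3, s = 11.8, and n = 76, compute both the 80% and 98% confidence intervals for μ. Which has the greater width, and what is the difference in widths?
98% CI is wider by 2.93

df = 75
80% CI: t* = 1.293, (52.55, 56.05), width = 2 · t* · s/√n = 3.50
98% CI: t* = 2.377, (51.08, 57.52), width = 2 · t* · s/√n = 6.43

The 98% CI is wider by 6.43 - 3.50 = 2.93.
Higher confidence requires a wider interval.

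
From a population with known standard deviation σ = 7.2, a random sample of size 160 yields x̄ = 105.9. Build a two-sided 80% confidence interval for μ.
(105.17, 106.63)

z-interval (σ known):
z* = 1.282 for 80% confidence

Margin of error = z* · σ/√n = 1.282 · 7.2/√160 = 0.73

CI: (105.9 - 0.73, 105.9 + 0.73) = (105.17, 106.63)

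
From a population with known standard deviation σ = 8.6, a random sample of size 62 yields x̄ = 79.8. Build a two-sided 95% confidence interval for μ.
(77.66, 81.94)

z-interval (σ known):
z* = 1.960 for 95% confidence

Margin of error = z* · σ/√n = 1.960 · 8.6/√62 = 2.14

CI: (79.8 - 2.14, 79.8 + 2.14) = (77.66, 81.94)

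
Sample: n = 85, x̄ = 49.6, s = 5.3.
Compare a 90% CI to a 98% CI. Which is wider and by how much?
98% CI is wider by 0.82

df = 84
90% CI: t* = 1.663, (48.64, 50.56), width = 2 · t* · s/√n = 1.91
98% CI: t* = 2.372, (48.24, 50.96), width = 2 · t* · s/√n = 2.73

The 98% CI is wider by 2.73 - 1.91 = 0.82.
Higher confidence requires a wider interval.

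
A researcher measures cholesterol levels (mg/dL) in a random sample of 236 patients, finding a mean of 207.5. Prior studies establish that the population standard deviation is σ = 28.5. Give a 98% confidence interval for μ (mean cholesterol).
(203.18, 211.82)

z-interval (σ known):
z* = 2.326 for 98% confidence

Margin of error = z* · σ/√n = 2.326 · 28.5/√236 = 4.32

CI: (207.5 - 4.32, 207.5 + 4.32) = (203.18, 211.82)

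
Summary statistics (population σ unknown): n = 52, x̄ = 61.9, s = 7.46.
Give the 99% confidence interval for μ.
(59.13, 64.67)

t-interval (σ unknown):
df = n - 1 = 51
t* = 2.676 for 99% confidence

Margin of error = t* · s/√n = 2.676 · 7.46/√52 = 2.77

CI: (59.13, 64.67)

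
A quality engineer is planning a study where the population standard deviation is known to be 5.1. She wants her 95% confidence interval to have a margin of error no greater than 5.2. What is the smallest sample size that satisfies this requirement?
n ≥ 4

For margin E ≤ 5.2:
n ≥ (z* · σ / E)²
n ≥ (1.960 · 5.1 / 5.2)²
n ≥ 3.70

Minimum n = 4 (rounding up)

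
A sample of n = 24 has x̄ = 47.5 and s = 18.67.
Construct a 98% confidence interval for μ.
(37.97, 57.03)

t-interval (σ unknown):
df = n - 1 = 23
t* = 2.500 for 98% confidence

Margin of error = t* · s/√n = 2.500 · 18.67/√24 = 9.53

CI: (37.97, 57.03)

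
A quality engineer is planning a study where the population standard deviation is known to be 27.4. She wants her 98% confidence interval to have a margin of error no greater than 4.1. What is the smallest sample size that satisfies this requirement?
n ≥ 242

For margin E ≤ 4.1:
n ≥ (z* · σ / E)²
n ≥ (2.326 · 27.4 / 4.1)²
n ≥ 241.63

Minimum n = 242 (rounding up)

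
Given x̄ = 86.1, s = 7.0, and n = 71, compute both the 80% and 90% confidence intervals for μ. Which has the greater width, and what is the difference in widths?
90% CI is wider by 0.62

df = 70
80% CI: t* = 1.294, (85.03, 87.17), width = 2 · t* · s/√n = 2.15
90% CI: t* = 1.667, (84.72, 87.48), width = 2 · t* · s/√n = 2.77

The 90% CI is wider by 2.77 - 2.15 = 0.62.
Higher confidence requires a wider interval.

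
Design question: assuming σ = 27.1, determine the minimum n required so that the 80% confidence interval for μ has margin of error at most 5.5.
n ≥ 40

For margin E ≤ 5.5:
n ≥ (z* · σ / E)²
n ≥ (1.282 · 27.1 / 5.5)²
n ≥ 39.90

Minimum n = 40 (rounding up)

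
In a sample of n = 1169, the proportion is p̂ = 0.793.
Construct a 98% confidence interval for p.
(0.765, 0.821)

Proportion CI:
SE = √(p̂(1-p̂)/n) = √(0.793 · 0.207 / 1169) = 0.01185

z* = 2.326
Margin = z* · SE = 2.326 · 0.01185 = 0.0276

CI: 0.793 ± 0.0276 = (0.765, 0.821)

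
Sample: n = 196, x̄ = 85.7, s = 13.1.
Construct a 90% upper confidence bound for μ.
μ ≤ 86.90

Upper bound (one-sided):
t* = 1.286 (one-sided for 90%)
Upper bound = x̄ + t* · s/√n = 85.7 + 1.286 · 13.1/√196 = 86.90

We are 90% confident that μ ≤ 86.90.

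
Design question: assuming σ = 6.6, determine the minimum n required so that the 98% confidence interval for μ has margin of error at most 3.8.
n ≥ 17

For margin E ≤ 3.8:
n ≥ (z* · σ / E)²
n ≥ (2.326 · 6.6 / 3.8)²
n ≥ 16.32

Minimum n = 17 (rounding up)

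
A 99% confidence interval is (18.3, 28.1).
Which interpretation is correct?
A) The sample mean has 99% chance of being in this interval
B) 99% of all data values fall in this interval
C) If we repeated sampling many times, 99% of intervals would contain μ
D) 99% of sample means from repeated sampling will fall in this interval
C

A) Wrong — x̄ is observed and sits in the interval by construction.
B) Wrong — a CI is about the parameter μ, not individual data values.
C) Correct — this is the frequentist long-run coverage interpretation.
D) Wrong — coverage applies to intervals containing μ, not to future x̄ values.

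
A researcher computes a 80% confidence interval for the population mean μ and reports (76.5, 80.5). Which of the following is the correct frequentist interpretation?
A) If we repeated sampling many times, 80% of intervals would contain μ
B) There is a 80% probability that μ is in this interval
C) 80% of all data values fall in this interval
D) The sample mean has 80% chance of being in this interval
A

A) Correct — this is the frequentist long-run coverage interpretation.
B) Wrong — μ is fixed; the randomness lives in the interval, not in μ.
C) Wrong — a CI is about the parameter μ, not individual data values.
D) Wrong — x̄ is observed and sits in the interval by construction.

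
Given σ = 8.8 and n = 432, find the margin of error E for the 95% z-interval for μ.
Margin of error = 0.83

Margin of error = z* · σ/√n
= 1.960 · 8.8/√432
= 1.960 · 8.8/20.7846
= 0.83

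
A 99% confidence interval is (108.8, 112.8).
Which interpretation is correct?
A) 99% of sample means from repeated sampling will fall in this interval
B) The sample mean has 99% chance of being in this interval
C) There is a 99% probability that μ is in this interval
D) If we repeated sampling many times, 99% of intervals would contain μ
D

A) Wrong — coverage applies to intervals containing μ, not to future x̄ values.
B) Wrong — x̄ is observed and sits in the interval by construction.
C) Wrong — μ is fixed; the randomness lives in the interval, not in μ.
D) Correct — this is the frequentist long-run coverage interpretation.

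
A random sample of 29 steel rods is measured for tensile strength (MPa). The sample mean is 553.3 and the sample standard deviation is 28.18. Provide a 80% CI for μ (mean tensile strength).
(546.43, 560.17)

t-interval (σ unknown):
df = n - 1 = 28
t* = 1.313 for 80% confidence

Margin of error = t* · s/√n = 1.313 · 28.18/√29 = 6.87

CI: (546.43, 560.17)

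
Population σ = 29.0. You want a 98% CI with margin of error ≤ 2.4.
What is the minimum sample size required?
n ≥ 790

For margin E ≤ 2.4:
n ≥ (z* · σ / E)²
n ≥ (2.326 · 29.0 / 2.4)²
n ≥ 789.94

Minimum n = 790 (rounding up)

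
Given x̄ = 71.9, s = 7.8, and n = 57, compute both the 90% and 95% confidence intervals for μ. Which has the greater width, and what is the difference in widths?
95% CI is wider by 0.68

df = 56
90% CI: t* = 1.673, (70.17, 73.63), width = 2 · t* · s/√n = 3.46
95% CI: t* = 2.003, (69.83, 73.97), width = 2 · t* · s/√n = 4.14

The 95% CI is wider by 4.14 - 3.46 = 0.68.
Higher confidence requires a wider interval.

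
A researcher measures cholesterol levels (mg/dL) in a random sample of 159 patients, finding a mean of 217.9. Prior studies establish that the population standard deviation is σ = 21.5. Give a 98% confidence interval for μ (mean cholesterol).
(213.93, 221.87)

z-interval (σ known):
z* = 2.326 for 98% confidence

Margin of error = z* · σ/√n = 2.326 · 21.5/√159 = 3.97

CI: (217.9 - 3.97, 217.9 + 3.97) = (213.93, 221.87)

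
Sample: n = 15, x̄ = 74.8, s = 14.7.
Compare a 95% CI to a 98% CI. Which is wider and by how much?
98% CI is wider by 3.64

df = 14
95% CI: t* = 2.145, (66.66, 82.94), width = 2 · t* · s/√n = 16.28
98% CI: t* = 2.624, (64.84, 84.76), width = 2 · t* · s/√n = 19.92

The 98% CI is wider by 19.92 - 16.28 = 3.64.
Higher confidence requires a wider interval.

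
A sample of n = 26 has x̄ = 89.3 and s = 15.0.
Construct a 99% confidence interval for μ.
(81.10, 97.50)

t-interval (σ unknown):
df = n - 1 = 25
t* = 2.787 for 99% confidence

Margin of error = t* · s/√n = 2.787 · 15.0/√26 = 8.20

CI: (81.10, 97.50)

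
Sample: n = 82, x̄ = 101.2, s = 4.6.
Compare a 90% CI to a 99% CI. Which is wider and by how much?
99% CI is wider by 0.99

df = 81
90% CI: t* = 1.664, (100.35, 102.05), width = 2 · t* · s/√n = 1.69
99% CI: t* = 2.638, (99.86, 102.54), width = 2 · t* · s/√n = 2.68

The 99% CI is wider by 2.68 - 1.69 = 0.99.
Higher confidence requires a wider interval.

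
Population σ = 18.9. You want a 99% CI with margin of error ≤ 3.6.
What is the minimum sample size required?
n ≥ 183

For margin E ≤ 3.6:
n ≥ (z* · σ / E)²
n ≥ (2.576 · 18.9 / 3.6)²
n ≥ 182.90

Minimum n = 183 (rounding up)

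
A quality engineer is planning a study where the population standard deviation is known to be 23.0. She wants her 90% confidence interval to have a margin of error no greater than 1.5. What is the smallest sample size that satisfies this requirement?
n ≥ 637

For margin E ≤ 1.5:
n ≥ (z* · σ / E)²
n ≥ (1.645 · 23.0 / 1.5)²
n ≥ 636.22

Minimum n = 637 (rounding up)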